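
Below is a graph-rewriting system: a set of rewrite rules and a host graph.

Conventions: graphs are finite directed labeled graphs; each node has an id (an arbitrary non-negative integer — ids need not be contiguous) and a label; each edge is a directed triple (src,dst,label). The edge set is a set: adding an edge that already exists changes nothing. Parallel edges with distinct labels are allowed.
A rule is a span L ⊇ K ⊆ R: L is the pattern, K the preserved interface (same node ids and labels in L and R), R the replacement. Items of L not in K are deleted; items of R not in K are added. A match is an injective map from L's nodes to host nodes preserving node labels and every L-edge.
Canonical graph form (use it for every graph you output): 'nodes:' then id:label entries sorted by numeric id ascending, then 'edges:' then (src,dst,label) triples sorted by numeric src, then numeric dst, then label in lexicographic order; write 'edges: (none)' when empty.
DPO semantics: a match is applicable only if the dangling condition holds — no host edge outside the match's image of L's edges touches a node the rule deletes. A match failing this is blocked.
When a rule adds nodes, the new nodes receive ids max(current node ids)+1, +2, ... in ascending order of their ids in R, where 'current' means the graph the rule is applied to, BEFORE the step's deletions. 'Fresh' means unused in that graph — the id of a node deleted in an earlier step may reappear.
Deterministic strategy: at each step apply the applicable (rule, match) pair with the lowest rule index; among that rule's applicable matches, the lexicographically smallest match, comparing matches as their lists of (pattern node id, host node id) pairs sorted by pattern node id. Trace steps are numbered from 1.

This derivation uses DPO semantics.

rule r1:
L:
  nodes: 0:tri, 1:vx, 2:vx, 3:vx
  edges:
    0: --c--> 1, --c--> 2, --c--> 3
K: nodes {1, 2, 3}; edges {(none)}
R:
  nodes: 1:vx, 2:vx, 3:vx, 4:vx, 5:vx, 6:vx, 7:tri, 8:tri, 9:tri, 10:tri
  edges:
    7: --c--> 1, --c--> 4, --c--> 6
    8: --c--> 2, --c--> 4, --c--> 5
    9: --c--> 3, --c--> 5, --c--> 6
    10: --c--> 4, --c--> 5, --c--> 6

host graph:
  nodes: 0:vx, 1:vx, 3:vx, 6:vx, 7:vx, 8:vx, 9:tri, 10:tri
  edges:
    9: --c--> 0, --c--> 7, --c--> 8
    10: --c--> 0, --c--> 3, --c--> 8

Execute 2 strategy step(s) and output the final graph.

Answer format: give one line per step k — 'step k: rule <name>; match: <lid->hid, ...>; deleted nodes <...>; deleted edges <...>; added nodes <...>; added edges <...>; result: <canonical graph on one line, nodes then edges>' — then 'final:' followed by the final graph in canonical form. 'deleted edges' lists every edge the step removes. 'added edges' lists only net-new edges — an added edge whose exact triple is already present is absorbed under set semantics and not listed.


step 1: rule r1; match: 0->9, 1->0, 2->7, 3->8; deleted nodes 9; deleted edges (9,0,c); (9,7,c); (9,8,c); added nodes 11, 12, 13, 14, 15, 16, 17; added edges (14,0,c); (14,11,c); (14,13,c); (15,7,c); (15,11,c); (15,12,c); (16,8,c); (16,12,c); (16,13,c); (17,11,c); (17,12,c); (17,13,c); result: nodes: 0:vx, 1:vx, 3:vx, 6:vx, 7:vx, 8:vx, 10:tri, 11:vx, 12:vx, 13:vx, 14:tri, 15:tri, 16:tri, 17:tri edges: (10,0,c); (10,3,c); (10,8,c); (14,0,c); (14,11,c); (14,13,c); (15,7,c); (15,11,c); (15,12,c); (16,8,c); (16,12,c); (16,13,c); (17,11,c); (17,12,c); (17,13,c)
step 2: rule r1; match: 0->10, 1->0, 2->3, 3->8; deleted nodes 10; deleted edges (10,0,c); (10,3,c); (10,8,c); added nodes 18, 19, 20, 21, 22, 23, 24; added edges (21,0,c); (21,18,c); (21,20,c); (22,3,c); (22,18,c); (22,19,c); (23,8,c); (23,19,c); (23,20,c); (24,18,c); (24,19,c); (24,20,c); result: nodes: 0:vx, 1:vx, 3:vx, 6:vx, 7:vx, 8:vx, 11:vx, 12:vx, 13:vx, 14:tri, 15:tri, 16:tri, 17:tri, 18:vx, 19:vx, 20:vx, 21:tri, 22:tri, 23:tri, 24:tri edges: (14,0,c); (14,11,c); (14,13,c); (15,7,c); (15,11,c); (15,12,c); (16,8,c); (16,12,c); (16,13,c); (17,11,c); (17,12,c); (17,13,c); (21,0,c); (21,18,c); (21,20,c); (22,3,c); (22,18,c); (22,19,c); (23,8,c); (23,19,c); (23,20,c); (24,18,c); (24,19,c); (24,20,c)
final:
nodes: 0:vx, 1:vx, 3:vx, 6:vx, 7:vx, 8:vx, 11:vx, 12:vx, 13:vx, 14:tri, 15:tri, 16:tri, 17:tri, 18:vx, 19:vx, 20:vx, 21:tri, 22:tri, 23:tri, 24:tri
edges: (14,0,c); (14,11,c); (14,13,c); (15,7,c); (15,11,c); (15,12,c); (16,8,c); (16,12,c); (16,13,c); (17,11,c); (17,12,c); (17,13,c); (21,0,c); (21,18,c); (21,20,c); (22,3,c); (22,18,c); (22,19,c); (23,8,c); (23,19,c); (23,20,c); (24,18,c); (24,19,c); (24,20,c)


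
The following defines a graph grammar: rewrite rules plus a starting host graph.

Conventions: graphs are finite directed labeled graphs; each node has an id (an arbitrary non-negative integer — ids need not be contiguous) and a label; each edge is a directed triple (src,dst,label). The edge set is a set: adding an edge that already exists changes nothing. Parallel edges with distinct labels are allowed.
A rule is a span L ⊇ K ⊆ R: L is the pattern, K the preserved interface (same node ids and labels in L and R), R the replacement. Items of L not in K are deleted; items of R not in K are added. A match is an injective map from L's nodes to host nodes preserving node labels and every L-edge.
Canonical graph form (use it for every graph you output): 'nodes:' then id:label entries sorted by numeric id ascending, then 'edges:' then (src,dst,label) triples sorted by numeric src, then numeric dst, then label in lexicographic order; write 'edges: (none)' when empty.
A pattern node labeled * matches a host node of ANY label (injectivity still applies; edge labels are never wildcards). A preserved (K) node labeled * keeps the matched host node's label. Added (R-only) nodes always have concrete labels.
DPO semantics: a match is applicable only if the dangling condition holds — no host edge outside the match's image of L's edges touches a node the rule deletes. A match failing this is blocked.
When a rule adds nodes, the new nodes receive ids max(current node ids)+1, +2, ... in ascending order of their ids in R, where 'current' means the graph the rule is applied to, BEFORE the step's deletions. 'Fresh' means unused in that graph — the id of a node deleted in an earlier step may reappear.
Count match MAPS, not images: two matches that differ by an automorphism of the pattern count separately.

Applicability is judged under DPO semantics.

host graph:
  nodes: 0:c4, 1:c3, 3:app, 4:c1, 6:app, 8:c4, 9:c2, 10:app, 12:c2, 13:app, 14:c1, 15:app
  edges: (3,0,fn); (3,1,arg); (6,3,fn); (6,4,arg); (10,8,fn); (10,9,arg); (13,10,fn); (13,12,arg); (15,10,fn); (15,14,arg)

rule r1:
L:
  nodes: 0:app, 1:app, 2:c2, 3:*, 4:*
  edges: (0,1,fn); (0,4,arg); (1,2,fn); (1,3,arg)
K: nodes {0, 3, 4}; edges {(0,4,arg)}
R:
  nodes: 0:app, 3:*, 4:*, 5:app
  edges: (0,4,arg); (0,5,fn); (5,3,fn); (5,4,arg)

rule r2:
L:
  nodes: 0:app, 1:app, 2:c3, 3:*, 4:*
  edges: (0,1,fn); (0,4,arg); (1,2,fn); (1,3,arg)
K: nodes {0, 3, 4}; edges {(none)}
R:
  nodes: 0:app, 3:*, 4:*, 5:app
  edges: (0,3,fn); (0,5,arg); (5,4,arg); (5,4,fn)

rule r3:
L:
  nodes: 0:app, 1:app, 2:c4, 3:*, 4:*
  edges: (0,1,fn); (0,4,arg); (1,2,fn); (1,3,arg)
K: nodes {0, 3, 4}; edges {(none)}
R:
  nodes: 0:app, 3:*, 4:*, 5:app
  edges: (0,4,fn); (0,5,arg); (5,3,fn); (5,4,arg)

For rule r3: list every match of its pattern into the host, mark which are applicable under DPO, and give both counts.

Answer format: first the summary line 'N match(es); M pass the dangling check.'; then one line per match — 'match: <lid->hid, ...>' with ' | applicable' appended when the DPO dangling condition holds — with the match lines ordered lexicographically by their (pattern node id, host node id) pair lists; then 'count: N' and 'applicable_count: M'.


3 match(es); 1 pass the dangling check.
match: 0->6, 1->3, 2->0, 3->1, 4->4 | applicable
match: 0->13, 1->10, 2->8, 3->9, 4->12
match: 0->15, 1->10, 2->8, 3->9, 4->14
count: 3
applicable_count: 1


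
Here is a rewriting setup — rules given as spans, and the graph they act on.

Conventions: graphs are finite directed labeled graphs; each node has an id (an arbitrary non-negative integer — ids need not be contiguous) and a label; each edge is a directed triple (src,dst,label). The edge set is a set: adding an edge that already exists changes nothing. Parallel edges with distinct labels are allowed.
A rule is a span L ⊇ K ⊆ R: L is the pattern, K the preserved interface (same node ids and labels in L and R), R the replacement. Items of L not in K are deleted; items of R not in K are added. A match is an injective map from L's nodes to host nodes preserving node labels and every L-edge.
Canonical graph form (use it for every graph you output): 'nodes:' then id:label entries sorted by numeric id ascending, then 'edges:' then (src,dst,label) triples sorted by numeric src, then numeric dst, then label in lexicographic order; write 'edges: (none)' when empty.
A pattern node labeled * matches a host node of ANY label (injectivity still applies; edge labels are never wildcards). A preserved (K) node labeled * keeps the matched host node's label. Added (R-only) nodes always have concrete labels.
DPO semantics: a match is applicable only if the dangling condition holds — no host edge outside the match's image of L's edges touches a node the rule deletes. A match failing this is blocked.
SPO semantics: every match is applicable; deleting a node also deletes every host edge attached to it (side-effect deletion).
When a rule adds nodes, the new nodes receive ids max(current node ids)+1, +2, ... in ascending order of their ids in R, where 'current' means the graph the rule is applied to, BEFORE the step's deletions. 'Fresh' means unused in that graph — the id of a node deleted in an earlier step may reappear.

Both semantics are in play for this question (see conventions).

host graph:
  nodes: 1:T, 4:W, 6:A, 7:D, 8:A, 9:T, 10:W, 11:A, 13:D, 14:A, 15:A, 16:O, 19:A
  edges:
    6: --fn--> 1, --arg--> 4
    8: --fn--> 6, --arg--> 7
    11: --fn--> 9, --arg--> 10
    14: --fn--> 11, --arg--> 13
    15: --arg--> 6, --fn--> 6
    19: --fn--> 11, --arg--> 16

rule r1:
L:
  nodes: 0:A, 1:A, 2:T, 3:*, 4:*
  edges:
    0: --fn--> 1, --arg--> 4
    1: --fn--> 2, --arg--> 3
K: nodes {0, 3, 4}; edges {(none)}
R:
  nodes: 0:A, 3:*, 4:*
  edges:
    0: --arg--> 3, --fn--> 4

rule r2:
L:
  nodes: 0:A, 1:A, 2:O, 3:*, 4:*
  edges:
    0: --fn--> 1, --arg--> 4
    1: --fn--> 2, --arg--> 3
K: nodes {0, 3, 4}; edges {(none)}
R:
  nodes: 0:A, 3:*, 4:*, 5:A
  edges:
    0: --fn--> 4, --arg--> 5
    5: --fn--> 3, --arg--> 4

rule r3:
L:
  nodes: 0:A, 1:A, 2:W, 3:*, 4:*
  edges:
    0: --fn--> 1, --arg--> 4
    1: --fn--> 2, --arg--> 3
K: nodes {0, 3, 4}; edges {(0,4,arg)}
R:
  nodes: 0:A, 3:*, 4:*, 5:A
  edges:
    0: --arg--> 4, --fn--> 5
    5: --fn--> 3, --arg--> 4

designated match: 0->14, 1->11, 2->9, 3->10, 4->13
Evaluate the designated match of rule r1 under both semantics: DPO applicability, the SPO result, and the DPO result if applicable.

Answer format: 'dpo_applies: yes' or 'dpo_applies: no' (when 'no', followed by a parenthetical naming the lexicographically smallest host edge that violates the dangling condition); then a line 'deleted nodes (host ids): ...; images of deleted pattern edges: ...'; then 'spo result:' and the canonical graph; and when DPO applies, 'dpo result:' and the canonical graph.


dpo_applies: no
(the rule deletes node 11, which keeps host edge (19,11,fn) outside the match image — the dangling condition fails, DPO blocks; SPO proceeds and side-deletes such edges)
deleted nodes (host ids): 9, 11; images of deleted pattern edges: (11,9,fn); (11,10,arg); (14,11,fn); (14,13,arg)
spo result:
nodes: 1:T, 4:W, 6:A, 7:D, 8:A, 10:W, 13:D, 14:A, 15:A, 16:O, 19:A
edges: (6,1,fn); (6,4,arg); (8,6,fn); (8,7,arg); (14,10,arg); (14,13,fn); (15,6,arg); (15,6,fn); (19,16,arg)


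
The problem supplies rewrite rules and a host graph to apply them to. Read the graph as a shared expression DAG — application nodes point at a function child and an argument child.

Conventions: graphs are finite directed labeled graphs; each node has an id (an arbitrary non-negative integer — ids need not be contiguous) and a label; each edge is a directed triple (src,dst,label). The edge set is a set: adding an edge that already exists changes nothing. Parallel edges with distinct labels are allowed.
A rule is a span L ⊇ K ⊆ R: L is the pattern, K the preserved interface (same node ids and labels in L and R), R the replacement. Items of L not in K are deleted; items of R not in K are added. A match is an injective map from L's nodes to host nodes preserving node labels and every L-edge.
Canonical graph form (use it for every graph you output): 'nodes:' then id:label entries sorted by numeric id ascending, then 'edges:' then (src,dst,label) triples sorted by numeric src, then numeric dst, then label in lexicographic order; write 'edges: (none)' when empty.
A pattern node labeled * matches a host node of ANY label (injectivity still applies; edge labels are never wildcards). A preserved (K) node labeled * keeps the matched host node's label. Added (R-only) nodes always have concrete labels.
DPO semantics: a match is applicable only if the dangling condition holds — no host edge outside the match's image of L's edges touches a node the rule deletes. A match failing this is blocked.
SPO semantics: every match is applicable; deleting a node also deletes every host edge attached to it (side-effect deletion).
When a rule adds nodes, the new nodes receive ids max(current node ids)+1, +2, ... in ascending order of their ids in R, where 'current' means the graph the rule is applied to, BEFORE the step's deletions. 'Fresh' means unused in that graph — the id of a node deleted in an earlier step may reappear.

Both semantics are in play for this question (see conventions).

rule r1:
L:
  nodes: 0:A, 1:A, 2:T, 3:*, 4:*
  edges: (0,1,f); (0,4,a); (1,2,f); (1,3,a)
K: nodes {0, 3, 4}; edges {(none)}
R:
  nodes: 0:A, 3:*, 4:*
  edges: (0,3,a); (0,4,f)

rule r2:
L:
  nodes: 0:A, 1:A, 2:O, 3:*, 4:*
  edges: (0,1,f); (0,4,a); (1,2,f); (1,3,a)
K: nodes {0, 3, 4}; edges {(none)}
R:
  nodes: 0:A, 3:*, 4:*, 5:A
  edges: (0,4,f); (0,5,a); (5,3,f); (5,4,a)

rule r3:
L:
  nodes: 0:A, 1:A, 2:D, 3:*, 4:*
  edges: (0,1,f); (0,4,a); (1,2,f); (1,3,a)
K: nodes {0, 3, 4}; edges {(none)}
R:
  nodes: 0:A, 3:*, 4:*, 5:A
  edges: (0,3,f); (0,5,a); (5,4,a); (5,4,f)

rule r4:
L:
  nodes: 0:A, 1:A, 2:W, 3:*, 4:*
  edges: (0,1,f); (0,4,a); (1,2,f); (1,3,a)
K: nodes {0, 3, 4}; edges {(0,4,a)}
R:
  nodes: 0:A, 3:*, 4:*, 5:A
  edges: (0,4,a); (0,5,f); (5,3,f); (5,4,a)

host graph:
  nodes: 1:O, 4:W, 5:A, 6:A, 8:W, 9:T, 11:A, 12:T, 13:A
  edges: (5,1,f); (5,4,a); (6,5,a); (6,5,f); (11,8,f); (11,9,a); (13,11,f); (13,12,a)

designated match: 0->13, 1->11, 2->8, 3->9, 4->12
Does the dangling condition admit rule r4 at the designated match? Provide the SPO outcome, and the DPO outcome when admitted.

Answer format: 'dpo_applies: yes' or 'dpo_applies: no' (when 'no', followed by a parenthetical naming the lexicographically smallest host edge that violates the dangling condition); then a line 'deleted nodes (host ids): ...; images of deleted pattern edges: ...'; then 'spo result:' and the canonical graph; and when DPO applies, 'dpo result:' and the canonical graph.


dpo_applies: yes
deleted nodes (host ids): 8, 11; images of deleted pattern edges: (11,8,f); (11,9,a); (13,11,f)
spo result:
nodes: 1:O, 4:W, 5:A, 6:A, 9:T, 12:T, 13:A, 14:A
edges: (5,1,f); (5,4,a); (6,5,a); (6,5,f); (13,12,a); (13,14,f); (14,9,f); (14,12,a)
dpo result:
nodes: 1:O, 4:W, 5:A, 6:A, 9:T, 12:T, 13:A, 14:A
edges: (5,1,f); (5,4,a); (6,5,a); (6,5,f); (13,12,a); (13,14,f); (14,9,f); (14,12,a)


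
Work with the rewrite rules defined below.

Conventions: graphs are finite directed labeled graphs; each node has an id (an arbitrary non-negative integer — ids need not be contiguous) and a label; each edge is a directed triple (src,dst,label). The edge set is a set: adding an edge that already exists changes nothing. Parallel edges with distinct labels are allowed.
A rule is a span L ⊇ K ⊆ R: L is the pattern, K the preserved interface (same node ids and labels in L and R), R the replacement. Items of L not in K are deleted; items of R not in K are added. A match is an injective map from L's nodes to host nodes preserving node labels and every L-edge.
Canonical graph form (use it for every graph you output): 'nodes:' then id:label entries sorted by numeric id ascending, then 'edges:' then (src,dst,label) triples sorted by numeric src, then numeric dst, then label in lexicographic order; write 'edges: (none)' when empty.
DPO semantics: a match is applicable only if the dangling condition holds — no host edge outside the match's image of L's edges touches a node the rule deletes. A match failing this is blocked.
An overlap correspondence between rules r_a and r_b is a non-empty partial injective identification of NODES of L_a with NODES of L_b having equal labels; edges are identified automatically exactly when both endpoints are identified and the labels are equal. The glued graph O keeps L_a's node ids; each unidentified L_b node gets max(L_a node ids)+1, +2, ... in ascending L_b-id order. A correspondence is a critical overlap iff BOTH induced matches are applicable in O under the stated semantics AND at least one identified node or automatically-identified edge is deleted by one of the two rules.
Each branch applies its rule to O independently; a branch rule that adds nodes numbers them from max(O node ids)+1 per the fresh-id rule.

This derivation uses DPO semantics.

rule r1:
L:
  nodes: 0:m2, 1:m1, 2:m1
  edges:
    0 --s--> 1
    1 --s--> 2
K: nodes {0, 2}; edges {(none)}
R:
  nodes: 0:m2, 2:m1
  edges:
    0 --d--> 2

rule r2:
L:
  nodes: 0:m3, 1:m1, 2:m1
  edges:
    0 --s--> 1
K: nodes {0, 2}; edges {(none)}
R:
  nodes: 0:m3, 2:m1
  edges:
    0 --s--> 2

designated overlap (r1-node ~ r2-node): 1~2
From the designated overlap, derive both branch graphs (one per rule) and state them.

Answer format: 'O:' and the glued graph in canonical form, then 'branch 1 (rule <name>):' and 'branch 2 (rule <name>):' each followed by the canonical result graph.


O:
nodes: 0:m2, 1:m1, 2:m1, 3:m3, 4:m1
edges: (0,1,s); (1,2,s); (3,4,s)
branch 1 (rule r1):
nodes: 0:m2, 2:m1, 3:m3, 4:m1
edges: (0,2,d); (3,4,s)
branch 2 (rule r2):
nodes: 0:m2, 1:m1, 2:m1, 3:m3
edges: (0,1,s); (1,2,s); (3,1,s)


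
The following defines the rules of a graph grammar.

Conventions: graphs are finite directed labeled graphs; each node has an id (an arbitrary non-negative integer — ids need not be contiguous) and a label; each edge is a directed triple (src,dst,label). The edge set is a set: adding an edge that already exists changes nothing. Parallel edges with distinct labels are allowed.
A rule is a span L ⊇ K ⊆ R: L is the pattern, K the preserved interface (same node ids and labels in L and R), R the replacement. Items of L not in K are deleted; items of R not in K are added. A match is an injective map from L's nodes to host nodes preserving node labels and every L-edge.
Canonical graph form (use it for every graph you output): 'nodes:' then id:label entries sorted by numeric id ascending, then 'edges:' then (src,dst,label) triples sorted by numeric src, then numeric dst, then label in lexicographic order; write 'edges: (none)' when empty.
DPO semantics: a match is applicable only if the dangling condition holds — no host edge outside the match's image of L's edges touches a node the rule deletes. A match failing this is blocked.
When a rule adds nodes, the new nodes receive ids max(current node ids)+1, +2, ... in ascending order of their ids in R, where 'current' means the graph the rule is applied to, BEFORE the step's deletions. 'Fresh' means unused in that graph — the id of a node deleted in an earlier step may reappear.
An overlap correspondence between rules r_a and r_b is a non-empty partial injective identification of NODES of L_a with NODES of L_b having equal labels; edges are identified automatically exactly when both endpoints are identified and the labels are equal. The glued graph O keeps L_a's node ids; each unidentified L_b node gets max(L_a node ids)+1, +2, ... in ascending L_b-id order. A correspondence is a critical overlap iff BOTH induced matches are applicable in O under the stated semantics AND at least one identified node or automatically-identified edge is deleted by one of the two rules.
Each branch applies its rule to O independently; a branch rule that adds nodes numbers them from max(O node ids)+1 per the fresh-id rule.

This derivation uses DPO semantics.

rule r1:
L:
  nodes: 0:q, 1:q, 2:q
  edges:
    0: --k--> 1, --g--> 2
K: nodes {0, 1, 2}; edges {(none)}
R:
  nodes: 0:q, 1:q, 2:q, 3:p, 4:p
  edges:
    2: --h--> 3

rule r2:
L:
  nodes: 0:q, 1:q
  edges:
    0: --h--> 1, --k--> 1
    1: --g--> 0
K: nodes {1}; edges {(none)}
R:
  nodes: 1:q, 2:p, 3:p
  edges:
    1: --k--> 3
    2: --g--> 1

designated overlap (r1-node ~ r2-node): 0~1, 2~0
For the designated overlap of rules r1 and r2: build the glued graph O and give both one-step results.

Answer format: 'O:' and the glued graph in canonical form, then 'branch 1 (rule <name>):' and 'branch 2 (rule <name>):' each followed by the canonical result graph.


O:
nodes: 0:q, 1:q, 2:q
edges: (0,1,k); (0,2,g); (2,0,h); (2,0,k)
branch 1 (rule r1):
nodes: 0:q, 1:q, 2:q, 3:p, 4:p
edges: (2,0,h); (2,0,k); (2,3,h)
branch 2 (rule r2):
nodes: 0:q, 1:q, 3:p, 4:p
edges: (0,1,k); (0,4,k); (3,0,g)


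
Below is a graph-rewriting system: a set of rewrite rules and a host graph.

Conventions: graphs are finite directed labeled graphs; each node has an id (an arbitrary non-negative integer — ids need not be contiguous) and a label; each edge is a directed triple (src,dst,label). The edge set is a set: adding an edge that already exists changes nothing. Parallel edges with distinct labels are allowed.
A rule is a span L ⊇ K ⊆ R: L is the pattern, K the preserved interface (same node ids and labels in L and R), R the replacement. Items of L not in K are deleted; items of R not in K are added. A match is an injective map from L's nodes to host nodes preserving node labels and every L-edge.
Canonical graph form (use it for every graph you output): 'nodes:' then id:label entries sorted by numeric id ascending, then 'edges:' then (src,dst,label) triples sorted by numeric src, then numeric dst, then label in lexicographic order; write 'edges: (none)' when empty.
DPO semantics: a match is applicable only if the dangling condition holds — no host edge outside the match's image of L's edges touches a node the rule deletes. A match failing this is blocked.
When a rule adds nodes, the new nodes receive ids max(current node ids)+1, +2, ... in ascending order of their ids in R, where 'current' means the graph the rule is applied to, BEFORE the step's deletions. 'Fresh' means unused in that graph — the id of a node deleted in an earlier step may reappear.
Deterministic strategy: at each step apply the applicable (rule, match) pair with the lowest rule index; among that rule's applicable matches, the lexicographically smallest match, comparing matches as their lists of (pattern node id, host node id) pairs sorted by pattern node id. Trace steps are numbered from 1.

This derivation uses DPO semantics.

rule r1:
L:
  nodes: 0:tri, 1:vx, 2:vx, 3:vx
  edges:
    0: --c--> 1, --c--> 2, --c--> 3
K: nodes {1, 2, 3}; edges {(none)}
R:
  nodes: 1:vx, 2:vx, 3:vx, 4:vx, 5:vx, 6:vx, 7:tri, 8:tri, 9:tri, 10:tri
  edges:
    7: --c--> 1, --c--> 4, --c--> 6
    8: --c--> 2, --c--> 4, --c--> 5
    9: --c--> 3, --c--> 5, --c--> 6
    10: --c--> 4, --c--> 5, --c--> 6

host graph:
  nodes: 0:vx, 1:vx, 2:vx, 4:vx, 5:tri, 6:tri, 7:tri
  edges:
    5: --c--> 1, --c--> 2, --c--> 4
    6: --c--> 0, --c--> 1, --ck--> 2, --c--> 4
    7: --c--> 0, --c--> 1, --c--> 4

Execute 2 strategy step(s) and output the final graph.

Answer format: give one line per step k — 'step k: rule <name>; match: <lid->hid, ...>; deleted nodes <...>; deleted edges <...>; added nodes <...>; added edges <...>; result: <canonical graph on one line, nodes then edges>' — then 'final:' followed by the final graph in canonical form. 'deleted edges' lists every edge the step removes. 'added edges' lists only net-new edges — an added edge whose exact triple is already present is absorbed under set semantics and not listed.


step 1: rule r1; match: 0->5, 1->1, 2->2, 3->4; deleted nodes 5; deleted edges (5,1,c); (5,2,c); (5,4,c); added nodes 8, 9, 10, 11, 12, 13, 14; added edges (11,1,c); (11,8,c); (11,10,c); (12,2,c); (12,8,c); (12,9,c); (13,4,c); (13,9,c); (13,10,c); (14,8,c); (14,9,c); (14,10,c); result: nodes: 0:vx, 1:vx, 2:vx, 4:vx, 6:tri, 7:tri, 8:vx, 9:vx, 10:vx, 11:tri, 12:tri, 13:tri, 14:tri edges: (6,0,c); (6,1,c); (6,2,ck); (6,4,c); (7,0,c); (7,1,c); (7,4,c); (11,1,c); (11,8,c); (11,10,c); (12,2,c); (12,8,c); (12,9,c); (13,4,c); (13,9,c); (13,10,c); (14,8,c); (14,9,c); (14,10,c)
step 2: rule r1; match: 0->7, 1->0, 2->1, 3->4; deleted nodes 7; deleted edges (7,0,c); (7,1,c); (7,4,c); added nodes 15, 16, 17, 18, 19, 20, 21; added edges (18,0,c); (18,15,c); (18,17,c); (19,1,c); (19,15,c); (19,16,c); (20,4,c); (20,16,c); (20,17,c); (21,15,c); (21,16,c); (21,17,c); result: nodes: 0:vx, 1:vx, 2:vx, 4:vx, 6:tri, 8:vx, 9:vx, 10:vx, 11:tri, 12:tri, 13:tri, 14:tri, 15:vx, 16:vx, 17:vx, 18:tri, 19:tri, 20:tri, 21:tri edges: (6,0,c); (6,1,c); (6,2,ck); (6,4,c); (11,1,c); (11,8,c); (11,10,c); (12,2,c); (12,8,c); (12,9,c); (13,4,c); (13,9,c); (13,10,c); (14,8,c); (14,9,c); (14,10,c); (18,0,c); (18,15,c); (18,17,c); (19,1,c); (19,15,c); (19,16,c); (20,4,c); (20,16,c); (20,17,c); (21,15,c); (21,16,c); (21,17,c)
final:
nodes: 0:vx, 1:vx, 2:vx, 4:vx, 6:tri, 8:vx, 9:vx, 10:vx, 11:tri, 12:tri, 13:tri, 14:tri, 15:vx, 16:vx, 17:vx, 18:tri, 19:tri, 20:tri, 21:tri
edges: (6,0,c); (6,1,c); (6,2,ck); (6,4,c); (11,1,c); (11,8,c); (11,10,c); (12,2,c); (12,8,c); (12,9,c); (13,4,c); (13,9,c); (13,10,c); (14,8,c); (14,9,c); (14,10,c); (18,0,c); (18,15,c); (18,17,c); (19,1,c); (19,15,c); (19,16,c); (20,4,c); (20,16,c); (20,17,c); (21,15,c); (21,16,c); (21,17,c)


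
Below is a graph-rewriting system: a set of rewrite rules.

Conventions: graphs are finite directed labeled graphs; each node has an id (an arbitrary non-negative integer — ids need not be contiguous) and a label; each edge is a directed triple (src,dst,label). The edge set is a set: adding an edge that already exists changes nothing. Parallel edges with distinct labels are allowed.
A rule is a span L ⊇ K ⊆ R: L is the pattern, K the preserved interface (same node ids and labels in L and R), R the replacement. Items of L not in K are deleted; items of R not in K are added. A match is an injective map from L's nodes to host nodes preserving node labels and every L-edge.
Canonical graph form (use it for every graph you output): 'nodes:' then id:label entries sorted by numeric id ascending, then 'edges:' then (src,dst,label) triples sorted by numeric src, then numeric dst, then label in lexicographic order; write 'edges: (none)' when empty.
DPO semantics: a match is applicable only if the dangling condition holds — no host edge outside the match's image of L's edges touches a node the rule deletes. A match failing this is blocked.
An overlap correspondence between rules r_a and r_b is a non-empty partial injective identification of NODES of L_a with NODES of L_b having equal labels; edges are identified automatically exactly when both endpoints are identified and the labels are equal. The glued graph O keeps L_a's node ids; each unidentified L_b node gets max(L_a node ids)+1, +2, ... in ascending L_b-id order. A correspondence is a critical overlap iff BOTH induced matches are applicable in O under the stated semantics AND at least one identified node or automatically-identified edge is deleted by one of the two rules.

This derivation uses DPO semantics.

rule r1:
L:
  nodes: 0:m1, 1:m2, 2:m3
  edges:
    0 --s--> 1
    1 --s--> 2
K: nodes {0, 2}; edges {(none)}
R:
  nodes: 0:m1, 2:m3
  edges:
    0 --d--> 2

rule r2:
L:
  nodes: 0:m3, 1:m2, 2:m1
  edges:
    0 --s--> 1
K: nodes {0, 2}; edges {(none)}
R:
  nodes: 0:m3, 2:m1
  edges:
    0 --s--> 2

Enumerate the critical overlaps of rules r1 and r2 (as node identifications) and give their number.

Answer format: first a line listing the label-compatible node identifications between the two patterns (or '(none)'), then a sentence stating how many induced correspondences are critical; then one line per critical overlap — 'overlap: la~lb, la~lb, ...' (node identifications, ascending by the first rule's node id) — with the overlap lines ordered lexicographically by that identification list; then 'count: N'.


label-compatible node identifications between L(r1) and L(r2): 0~2, 1~1, 2~0
0 of the induced correspondences are critical overlaps of r1 and r2.
count: 0


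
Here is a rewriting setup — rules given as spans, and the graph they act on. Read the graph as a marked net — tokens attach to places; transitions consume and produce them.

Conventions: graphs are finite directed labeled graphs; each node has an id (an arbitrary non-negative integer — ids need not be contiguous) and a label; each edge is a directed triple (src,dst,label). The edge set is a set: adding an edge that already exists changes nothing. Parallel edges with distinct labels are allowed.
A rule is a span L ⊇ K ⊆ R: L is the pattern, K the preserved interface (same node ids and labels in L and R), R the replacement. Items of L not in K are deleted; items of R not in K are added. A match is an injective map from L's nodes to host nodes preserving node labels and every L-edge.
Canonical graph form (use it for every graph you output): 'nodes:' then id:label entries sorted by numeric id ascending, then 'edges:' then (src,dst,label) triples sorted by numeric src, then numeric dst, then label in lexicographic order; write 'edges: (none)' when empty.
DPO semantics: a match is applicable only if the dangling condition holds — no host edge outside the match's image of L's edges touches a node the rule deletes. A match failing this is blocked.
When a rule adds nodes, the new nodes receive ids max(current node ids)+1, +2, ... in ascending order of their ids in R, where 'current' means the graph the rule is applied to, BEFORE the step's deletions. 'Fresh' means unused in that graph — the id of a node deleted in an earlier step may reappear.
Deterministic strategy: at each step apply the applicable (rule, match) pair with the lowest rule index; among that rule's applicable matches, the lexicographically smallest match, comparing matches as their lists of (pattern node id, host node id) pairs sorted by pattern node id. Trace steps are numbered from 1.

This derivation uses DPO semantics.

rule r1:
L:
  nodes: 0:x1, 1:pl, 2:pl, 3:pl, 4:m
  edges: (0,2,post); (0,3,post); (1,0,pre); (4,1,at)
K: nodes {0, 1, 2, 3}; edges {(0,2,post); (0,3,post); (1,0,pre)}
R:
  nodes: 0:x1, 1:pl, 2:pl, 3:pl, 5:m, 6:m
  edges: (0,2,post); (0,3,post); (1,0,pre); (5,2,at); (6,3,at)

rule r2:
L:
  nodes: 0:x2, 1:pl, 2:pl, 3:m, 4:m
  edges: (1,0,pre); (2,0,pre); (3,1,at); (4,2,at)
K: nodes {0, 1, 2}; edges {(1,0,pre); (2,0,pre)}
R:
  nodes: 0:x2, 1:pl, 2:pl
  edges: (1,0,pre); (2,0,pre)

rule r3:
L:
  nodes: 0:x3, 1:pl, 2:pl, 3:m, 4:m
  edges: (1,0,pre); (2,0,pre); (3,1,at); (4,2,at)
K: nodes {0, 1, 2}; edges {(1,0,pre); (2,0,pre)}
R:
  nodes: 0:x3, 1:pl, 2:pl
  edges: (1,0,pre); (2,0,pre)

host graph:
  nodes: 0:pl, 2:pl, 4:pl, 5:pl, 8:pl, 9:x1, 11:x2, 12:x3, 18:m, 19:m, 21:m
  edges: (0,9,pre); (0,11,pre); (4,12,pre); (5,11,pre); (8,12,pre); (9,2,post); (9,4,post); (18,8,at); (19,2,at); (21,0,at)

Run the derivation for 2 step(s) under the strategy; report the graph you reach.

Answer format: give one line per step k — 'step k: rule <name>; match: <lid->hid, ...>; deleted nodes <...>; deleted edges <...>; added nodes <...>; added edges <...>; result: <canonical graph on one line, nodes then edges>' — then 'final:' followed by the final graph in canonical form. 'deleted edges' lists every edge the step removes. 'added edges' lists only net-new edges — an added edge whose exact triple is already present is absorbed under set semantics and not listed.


step 1: rule r1; match: 0->9, 1->0, 2->2, 3->4, 4->21; deleted nodes 21; deleted edges (21,0,at); added nodes 22, 23; added edges (22,2,at); (23,4,at); result: nodes: 0:pl, 2:pl, 4:pl, 5:pl, 8:pl, 9:x1, 11:x2, 12:x3, 18:m, 19:m, 22:m, 23:m edges: (0,9,pre); (0,11,pre); (4,12,pre); (5,11,pre); (8,12,pre); (9,2,post); (9,4,post); (18,8,at); (19,2,at); (22,2,at); (23,4,at)
step 2: rule r3; match: 0->12, 1->4, 2->8, 3->23, 4->18; deleted nodes 18, 23; deleted edges (18,8,at); (23,4,at); added nodes (none); added edges (none); result: nodes: 0:pl, 2:pl, 4:pl, 5:pl, 8:pl, 9:x1, 11:x2, 12:x3, 19:m, 22:m edges: (0,9,pre); (0,11,pre); (4,12,pre); (5,11,pre); (8,12,pre); (9,2,post); (9,4,post); (19,2,at); (22,2,at)
final:
nodes: 0:pl, 2:pl, 4:pl, 5:pl, 8:pl, 9:x1, 11:x2, 12:x3, 19:m, 22:m
edges: (0,9,pre); (0,11,pre); (4,12,pre); (5,11,pre); (8,12,pre); (9,2,post); (9,4,post); (19,2,at); (22,2,at)


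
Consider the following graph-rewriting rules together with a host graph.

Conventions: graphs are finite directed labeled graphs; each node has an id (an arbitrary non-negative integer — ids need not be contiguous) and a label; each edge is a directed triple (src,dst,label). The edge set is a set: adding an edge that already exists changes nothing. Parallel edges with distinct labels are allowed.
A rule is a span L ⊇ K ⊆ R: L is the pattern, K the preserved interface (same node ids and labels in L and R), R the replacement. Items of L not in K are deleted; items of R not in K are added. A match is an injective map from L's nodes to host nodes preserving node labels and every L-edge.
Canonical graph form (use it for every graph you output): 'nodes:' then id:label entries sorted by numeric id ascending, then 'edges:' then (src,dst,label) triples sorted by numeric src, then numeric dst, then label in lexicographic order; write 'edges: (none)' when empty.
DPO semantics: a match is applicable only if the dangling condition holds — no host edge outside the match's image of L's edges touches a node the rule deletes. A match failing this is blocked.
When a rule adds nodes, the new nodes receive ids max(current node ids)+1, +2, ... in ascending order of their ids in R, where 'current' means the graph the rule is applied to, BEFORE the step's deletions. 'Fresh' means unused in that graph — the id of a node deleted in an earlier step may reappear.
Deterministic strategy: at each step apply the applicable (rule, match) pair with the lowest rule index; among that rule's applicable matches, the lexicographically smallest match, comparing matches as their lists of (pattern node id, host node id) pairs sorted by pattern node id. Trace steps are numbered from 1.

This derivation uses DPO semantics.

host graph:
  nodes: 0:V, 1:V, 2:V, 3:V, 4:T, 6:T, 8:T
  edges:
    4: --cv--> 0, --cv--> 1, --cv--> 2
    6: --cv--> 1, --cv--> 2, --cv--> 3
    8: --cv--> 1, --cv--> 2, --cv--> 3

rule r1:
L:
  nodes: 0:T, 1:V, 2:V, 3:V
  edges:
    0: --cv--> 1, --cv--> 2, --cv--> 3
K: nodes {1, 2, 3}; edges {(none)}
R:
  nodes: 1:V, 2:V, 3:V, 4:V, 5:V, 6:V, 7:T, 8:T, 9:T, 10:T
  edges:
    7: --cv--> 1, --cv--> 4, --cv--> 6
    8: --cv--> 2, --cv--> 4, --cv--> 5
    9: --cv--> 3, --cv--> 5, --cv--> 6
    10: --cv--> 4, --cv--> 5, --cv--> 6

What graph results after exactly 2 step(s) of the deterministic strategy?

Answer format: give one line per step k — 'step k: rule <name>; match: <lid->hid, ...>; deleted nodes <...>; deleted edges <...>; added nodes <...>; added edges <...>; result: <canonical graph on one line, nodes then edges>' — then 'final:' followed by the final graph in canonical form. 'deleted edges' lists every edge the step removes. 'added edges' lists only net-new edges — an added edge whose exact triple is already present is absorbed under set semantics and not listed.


step 1: rule r1; match: 0->4, 1->0, 2->1, 3->2; deleted nodes 4; deleted edges (4,0,cv); (4,1,cv); (4,2,cv); added nodes 9, 10, 11, 12, 13, 14, 15; added edges (12,0,cv); (12,9,cv); (12,11,cv); (13,1,cv); (13,9,cv); (13,10,cv); (14,2,cv); (14,10,cv); (14,11,cv); (15,9,cv); (15,10,cv); (15,11,cv); result: nodes: 0:V, 1:V, 2:V, 3:V, 6:T, 8:T, 9:V, 10:V, 11:V, 12:T, 13:T, 14:T, 15:T edges: (6,1,cv); (6,2,cv); (6,3,cv); (8,1,cv); (8,2,cv); (8,3,cv); (12,0,cv); (12,9,cv); (12,11,cv); (13,1,cv); (13,9,cv); (13,10,cv); (14,2,cv); (14,10,cv); (14,11,cv); (15,9,cv); (15,10,cv); (15,11,cv)
step 2: rule r1; match: 0->6, 1->1, 2->2, 3->3; deleted nodes 6; deleted edges (6,1,cv); (6,2,cv); (6,3,cv); added nodes 16, 17, 18, 19, 20, 21, 22; added edges (19,1,cv); (19,16,cv); (19,18,cv); (20,2,cv); (20,16,cv); (20,17,cv); (21,3,cv); (21,17,cv); (21,18,cv); (22,16,cv); (22,17,cv); (22,18,cv); result: nodes: 0:V, 1:V, 2:V, 3:V, 8:T, 9:V, 10:V, 11:V, 12:T, 13:T, 14:T, 15:T, 16:V, 17:V, 18:V, 19:T, 20:T, 21:T, 22:T edges: (8,1,cv); (8,2,cv); (8,3,cv); (12,0,cv); (12,9,cv); (12,11,cv); (13,1,cv); (13,9,cv); (13,10,cv); (14,2,cv); (14,10,cv); (14,11,cv); (15,9,cv); (15,10,cv); (15,11,cv); (19,1,cv); (19,16,cv); (19,18,cv); (20,2,cv); (20,16,cv); (20,17,cv); (21,3,cv); (21,17,cv); (21,18,cv); (22,16,cv); (22,17,cv); (22,18,cv)
final:
nodes: 0:V, 1:V, 2:V, 3:V, 8:T, 9:V, 10:V, 11:V, 12:T, 13:T, 14:T, 15:T, 16:V, 17:V, 18:V, 19:T, 20:T, 21:T, 22:T
edges: (8,1,cv); (8,2,cv); (8,3,cv); (12,0,cv); (12,9,cv); (12,11,cv); (13,1,cv); (13,9,cv); (13,10,cv); (14,2,cv); (14,10,cv); (14,11,cv); (15,9,cv); (15,10,cv); (15,11,cv); (19,1,cv); (19,16,cv); (19,18,cv); (20,2,cv); (20,16,cv); (20,17,cv); (21,3,cv); (21,17,cv); (21,18,cv); (22,16,cv); (22,17,cv); (22,18,cv)


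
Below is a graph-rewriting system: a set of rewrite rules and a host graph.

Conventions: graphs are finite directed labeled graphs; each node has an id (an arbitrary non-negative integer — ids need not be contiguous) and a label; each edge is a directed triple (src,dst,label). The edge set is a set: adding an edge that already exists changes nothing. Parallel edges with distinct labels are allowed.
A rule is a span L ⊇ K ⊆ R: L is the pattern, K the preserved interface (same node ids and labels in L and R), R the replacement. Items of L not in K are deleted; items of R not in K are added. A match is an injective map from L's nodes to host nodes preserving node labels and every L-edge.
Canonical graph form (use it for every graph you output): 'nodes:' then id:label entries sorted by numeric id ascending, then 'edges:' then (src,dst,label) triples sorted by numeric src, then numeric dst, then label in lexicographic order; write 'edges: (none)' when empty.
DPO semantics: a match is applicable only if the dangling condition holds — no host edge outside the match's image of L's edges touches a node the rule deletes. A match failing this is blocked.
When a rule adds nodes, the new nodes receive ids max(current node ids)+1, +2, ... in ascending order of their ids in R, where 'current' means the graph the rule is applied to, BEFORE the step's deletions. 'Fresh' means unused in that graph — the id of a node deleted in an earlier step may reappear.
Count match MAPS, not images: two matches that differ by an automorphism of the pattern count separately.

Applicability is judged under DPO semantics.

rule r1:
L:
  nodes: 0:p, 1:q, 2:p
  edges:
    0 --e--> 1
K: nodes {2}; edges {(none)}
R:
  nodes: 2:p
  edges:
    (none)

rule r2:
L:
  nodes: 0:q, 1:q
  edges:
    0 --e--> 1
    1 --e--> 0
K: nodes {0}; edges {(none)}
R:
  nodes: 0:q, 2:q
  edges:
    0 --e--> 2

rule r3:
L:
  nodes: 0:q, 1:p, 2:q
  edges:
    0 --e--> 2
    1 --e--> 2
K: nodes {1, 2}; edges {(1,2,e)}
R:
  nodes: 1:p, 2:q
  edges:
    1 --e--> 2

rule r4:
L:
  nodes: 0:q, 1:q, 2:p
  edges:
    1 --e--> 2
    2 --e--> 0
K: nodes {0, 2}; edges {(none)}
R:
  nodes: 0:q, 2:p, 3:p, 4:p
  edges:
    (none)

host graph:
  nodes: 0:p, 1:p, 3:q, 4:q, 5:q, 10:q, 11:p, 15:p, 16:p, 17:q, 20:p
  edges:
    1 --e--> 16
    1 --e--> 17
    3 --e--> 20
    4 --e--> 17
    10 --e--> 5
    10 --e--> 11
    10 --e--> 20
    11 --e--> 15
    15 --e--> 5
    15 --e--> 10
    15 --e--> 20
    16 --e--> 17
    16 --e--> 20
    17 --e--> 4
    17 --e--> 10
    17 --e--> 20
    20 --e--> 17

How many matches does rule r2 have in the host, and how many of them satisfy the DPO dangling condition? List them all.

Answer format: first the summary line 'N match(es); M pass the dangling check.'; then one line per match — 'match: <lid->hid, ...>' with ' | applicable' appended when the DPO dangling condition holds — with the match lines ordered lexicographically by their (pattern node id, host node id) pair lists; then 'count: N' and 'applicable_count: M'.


2 match(es); 1 pass the dangling check.
match: 0->4, 1->17
match: 0->17, 1->4 | applicable
count: 2
applicable_count: 1
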